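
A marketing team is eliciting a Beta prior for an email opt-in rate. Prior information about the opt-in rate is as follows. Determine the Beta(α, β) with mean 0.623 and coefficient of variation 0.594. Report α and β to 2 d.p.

α = 0.45, β = 0.27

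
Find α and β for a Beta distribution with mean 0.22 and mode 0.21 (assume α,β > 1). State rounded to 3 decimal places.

α = 12.760, β = 45.240

Let s = α+β. Mean gives α = μs = 0.22s; mode gives (α−1)/(s−2) = 0.21.
Substituting: 0.22s − 1 = 0.21(s−2) = 0.21s − 0.42, so 0.01s = 0.58 and s = 58.0000.
Then α = 0.22×58.0000 = 12.760 and β = s−α = 45.240.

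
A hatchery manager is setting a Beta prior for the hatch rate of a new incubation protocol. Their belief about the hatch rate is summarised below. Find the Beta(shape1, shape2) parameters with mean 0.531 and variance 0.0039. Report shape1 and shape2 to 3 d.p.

Let s = shape1+shape2. The Beta variance is μ(1−μ)/(s+1).
So s+1 = μ(1−μ)/σ² = (0.531×0.469)/0.0039 = 0.249039/0.0039 = 63.8562, giving s = 62.8562.
Then shape1 = μs = 0.531×62.8562 = 33.377 and shape2 = (1−μ)s = 0.469×62.8562 = 29.480.

shape1 = 33.377, shape2 = 29.480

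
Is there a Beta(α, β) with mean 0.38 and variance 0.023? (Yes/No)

Yes

For any Beta, Var(X) < E[X]·(1−E[X]).
Here μ(1−μ) = 0.38×0.62 = 0.2356, and 0.023 < 0.2356.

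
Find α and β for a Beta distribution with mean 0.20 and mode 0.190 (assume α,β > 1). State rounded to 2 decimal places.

Let s = α+β. Mean gives α = μs = 0.20s; mode gives (α−1)/(s−2) = 0.190.
Substituting: 0.20s − 1 = 0.190(s−2) = 0.190s − 0.380, so 0.010s = 0.620 and s = 62.0000.
Then α = 0.20×62.0000 = 12.40 and β = s−α = 49.60.

α = 12.40, β = 49.60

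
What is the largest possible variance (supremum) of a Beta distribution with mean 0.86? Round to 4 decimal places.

For fixed mean μ the Beta variance is μ(1−μ)/(α+β+1), increasing as α+β decreases.
Its least upper bound (not attained) is μ(1−μ) = 0.86·0.14 = 0.1204.

0.1204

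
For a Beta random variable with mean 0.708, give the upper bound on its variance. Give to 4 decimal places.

For fixed mean μ the Beta variance is μ(1−μ)/(α+β+1), increasing as α+β decreases.
Its least upper bound (not attained) is μ(1−μ) = 0.708·0.292 = 0.2067.

0.2067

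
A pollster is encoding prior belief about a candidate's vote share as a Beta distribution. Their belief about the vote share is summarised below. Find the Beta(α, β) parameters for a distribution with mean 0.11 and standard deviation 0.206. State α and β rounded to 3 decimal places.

σ² = 0.206² = 0.042436.
With s = α+β, Var = μ(1−μ)/(s+1), so s+1 = (0.11×0.89)/0.042436 = 2.3070 and s = 1.3070.
α = μs = 0.144, β = (1−μ)s = 1.163.

α = 0.144, β = 1.163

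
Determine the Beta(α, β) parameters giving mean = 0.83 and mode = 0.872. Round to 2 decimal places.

α = 14.70, β = 3.01

Let s = α+β. Mean gives α = μs = 0.83s; mode gives (α−1)/(s−2) = 0.872.
Substituting: 0.83s − 1 = 0.872(s−2) = 0.872s − 1.744, so -0.042s = -0.744 and s = 17.7143.
Then α = 0.83×17.7143 = 14.70 and β = s−α = 3.01.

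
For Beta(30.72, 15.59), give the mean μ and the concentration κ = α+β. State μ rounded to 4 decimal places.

μ = 0.6634, κ = 46.31

κ = α+β = 30.72+15.59 = 46.31; μ = α/κ = 30.72/46.31 = 0.6634.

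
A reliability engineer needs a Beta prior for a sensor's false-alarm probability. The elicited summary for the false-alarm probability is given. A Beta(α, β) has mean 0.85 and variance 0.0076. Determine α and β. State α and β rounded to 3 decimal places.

By moment matching, α+β = μ(1−μ)/σ² − 1 = (0.85·0.15)/0.0076 − 1 = 16.7763 − 1 = 15.7763.
Since α/(α+β) = μ, α = 0.85·15.7763 = 13.410 and β = 0.15·15.7763 = 2.366.

α = 13.410, β = 2.366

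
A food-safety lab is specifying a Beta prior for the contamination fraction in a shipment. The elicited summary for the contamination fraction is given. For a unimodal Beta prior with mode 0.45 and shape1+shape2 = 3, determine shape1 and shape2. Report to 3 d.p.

shape1 = 1.450, shape2 = 1.550

Mode = (shape1−1)/(κ−2) with κ = shape1+shape2, so shape1−1 = 0.45·1 = 0.450.
shape1 = 1.450; shape2 = κ − shape1 = 1.550.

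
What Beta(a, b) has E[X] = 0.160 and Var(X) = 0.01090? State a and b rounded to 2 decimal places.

By moment matching, a+b = μ(1−μ)/σ² − 1 = (0.160·0.840)/0.01090 − 1 = 12.3303 − 1 = 11.3303.
Since a/(a+b) = μ, a = 0.160·11.3303 = 1.81 and b = 0.840·11.3303 = 9.52.

a = 1.81, b = 9.52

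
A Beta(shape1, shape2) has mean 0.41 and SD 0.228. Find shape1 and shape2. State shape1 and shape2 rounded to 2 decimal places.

shape1 = 1.50, shape2 = 2.16

Variance = 0.228² = 0.051984. The moment-matching identity shape1+shape2 = μ(1−μ)/Var − 1 gives
shape1+shape2 = 0.2419/0.051984 − 1 = 3.6534, so shape1 = μ·3.6534 = 1.50 and shape2 = (1−μ)·3.6534 = 2.16.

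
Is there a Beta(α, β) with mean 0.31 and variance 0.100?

A Beta with mean μ has variance μ(1−μ)/(α+β+1) < μ(1−μ).
Here μ(1−μ) = 0.31×0.69 = 0.2139, and 0.100 < 0.2139.

Yes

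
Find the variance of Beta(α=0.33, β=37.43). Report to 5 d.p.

0.00022

Var = αβ/[(α+β)²(α+β+1)] = (0.33×37.43)/(37.76²×38.76) = 12.3519/55264.690176 = 0.00022.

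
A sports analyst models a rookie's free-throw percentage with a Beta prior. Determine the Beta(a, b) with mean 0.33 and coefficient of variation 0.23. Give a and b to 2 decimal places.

Var = (CV·μ)² = (0.23×0.33)² = 0.005761.
a+b = μ(1−μ)/Var − 1 = 0.2211/0.005761 − 1 = 37.3800.
Thus a = 0.33·37.3800 = 12.34 and b = 0.67·37.3800 = 25.04.

a = 12.34, b = 25.04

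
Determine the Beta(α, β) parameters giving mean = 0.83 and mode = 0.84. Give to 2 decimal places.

α = 56.44, β = 11.56

Let s = α+β. Mean gives α = μs = 0.83s; mode gives (α−1)/(s−2) = 0.84.
Substituting: 0.83s − 1 = 0.84(s−2) = 0.84s − 1.68, so -0.01s = -0.68 and s = 68.0000.
Then α = 0.83×68.0000 = 56.44 and β = s−α = 11.56.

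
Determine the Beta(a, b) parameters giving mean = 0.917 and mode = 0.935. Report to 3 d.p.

Let s = a+b. Mean gives a = μs = 0.917s; mode gives (a−1)/(s−2) = 0.935.
Substituting: 0.917s − 1 = 0.935(s−2) = 0.935s − 1.870, so -0.018s = -0.870 and s = 48.3333.
Then a = 0.917×48.3333 = 44.322 and b = s−a = 4.012.

a = 44.322, b = 4.012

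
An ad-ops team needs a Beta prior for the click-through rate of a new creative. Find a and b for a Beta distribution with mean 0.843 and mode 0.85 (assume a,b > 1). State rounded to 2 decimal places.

a = 84.30, b = 15.70

With s = a+b: μ = a/s and mode = (a−1)/(s−2). Eliminating a = μs,
μs − 1 = m(s−2) ⇒ s(μ−m) = 1−2m ⇒ s = -0.70/-0.007 = 100.0000.
So a = μs = 84.30, b = (1−μ)s = 15.70.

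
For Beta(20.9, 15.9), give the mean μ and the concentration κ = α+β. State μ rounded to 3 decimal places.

κ = α+β = 20.9+15.9 = 36.8; μ = α/κ = 20.9/36.8 = 0.568.

μ = 0.568, κ = 36.8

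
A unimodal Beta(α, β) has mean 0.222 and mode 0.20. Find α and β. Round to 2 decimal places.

α = 6.05, β = 21.22

With s = α+β: μ = α/s and mode = (α−1)/(s−2). Eliminating α = μs,
μs − 1 = m(s−2) ⇒ s(μ−m) = 1−2m ⇒ s = 0.60/0.022 = 27.2727.
So α = μs = 6.05, β = (1−μ)s = 21.22.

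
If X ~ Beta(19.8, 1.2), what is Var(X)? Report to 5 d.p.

Var = αβ/[(α+β)²(α+β+1)] = (19.8×1.2)/(21.0²×22.0) = 23.76/9702.000 = 0.00245.

0.00245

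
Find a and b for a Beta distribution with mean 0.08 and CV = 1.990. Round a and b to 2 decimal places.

Var = (CV·μ)² = (1.990×0.08)² = 0.025345.
a+b = μ(1−μ)/Var − 1 = 0.0736/0.025345 − 1 = 1.9040.
Thus a = 0.08·1.9040 = 0.15 and b = 0.92·1.9040 = 1.75.

a = 0.15, b = 1.75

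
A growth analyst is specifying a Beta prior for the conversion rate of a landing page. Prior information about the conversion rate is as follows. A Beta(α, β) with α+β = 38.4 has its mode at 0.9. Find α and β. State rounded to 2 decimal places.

Mode = (α−1)/(κ−2) with κ = α+β, so α−1 = 0.9·36.4 = 32.76.
α = 33.76; β = κ − α = 4.64.

α = 33.76, β = 4.64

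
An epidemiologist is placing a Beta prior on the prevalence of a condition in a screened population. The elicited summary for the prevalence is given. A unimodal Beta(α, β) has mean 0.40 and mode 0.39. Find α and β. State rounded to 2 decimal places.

α = 8.80, β = 13.20

Let s = α+β. Mean gives α = μs = 0.40s; mode gives (α−1)/(s−2) = 0.39.
Substituting: 0.40s − 1 = 0.39(s−2) = 0.39s − 0.78, so 0.01s = 0.22 and s = 22.0000.
Then α = 0.40×22.0000 = 8.80 and β = s−α = 13.20.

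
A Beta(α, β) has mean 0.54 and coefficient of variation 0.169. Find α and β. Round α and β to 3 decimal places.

α = 15.566, β = 13.260

σ = CV·μ = 0.169×0.54 = 0.09126, so σ² = 0.008328.
s+1 = μ(1−μ)/σ² = 0.2484/0.008328 = 29.8257, so s = α+β = 28.8257.
α = μs = 15.566, β = (1−μ)s = 13.260.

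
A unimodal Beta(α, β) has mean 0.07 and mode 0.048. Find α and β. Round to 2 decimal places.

α = 2.88, β = 38.21

With s = α+β: μ = α/s and mode = (α−1)/(s−2). Eliminating α = μs,
μs − 1 = m(s−2) ⇒ s(μ−m) = 1−2m ⇒ s = 0.904/0.022 = 41.0909.
So α = μs = 2.88, β = (1−μ)s = 38.21.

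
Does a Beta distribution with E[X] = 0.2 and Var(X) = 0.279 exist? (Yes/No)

For any Beta, Var(X) < E[X]·(1−E[X]).
Here μ(1−μ) = 0.2×0.8 = 0.16, and 0.279 ≥ 0.16.

No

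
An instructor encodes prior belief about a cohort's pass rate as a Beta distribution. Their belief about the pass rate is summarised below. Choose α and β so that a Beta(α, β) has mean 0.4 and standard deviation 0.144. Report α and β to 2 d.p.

α = 4.23, β = 6.34

σ² = 0.144² = 0.020736.
With s = α+β, Var = μ(1−μ)/(s+1), so s+1 = (0.4×0.6)/0.020736 = 11.5741 and s = 10.5741.
α = μs = 4.23, β = (1−μ)s = 6.34.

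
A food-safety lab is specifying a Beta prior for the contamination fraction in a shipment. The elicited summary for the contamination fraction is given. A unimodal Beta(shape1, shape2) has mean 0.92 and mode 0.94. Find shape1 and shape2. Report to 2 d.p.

Let s = shape1+shape2. Mean gives shape1 = μs = 0.92s; mode gives (shape1−1)/(s−2) = 0.94.
Substituting: 0.92s − 1 = 0.94(s−2) = 0.94s − 1.88, so -0.02s = -0.88 and s = 44.0000.
Then shape1 = 0.92×44.0000 = 40.48 and shape2 = s−shape1 = 3.52.

shape1 = 40.48, shape2 = 3.52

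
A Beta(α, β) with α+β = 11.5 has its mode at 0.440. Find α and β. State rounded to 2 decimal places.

For α,β>1 the mode is (α−1)/(α+β−2), so α = mode·(κ−2)+1 = 0.440×9.5+1 = 5.18.
And β = (1−mode)·(κ−2)+1 = 0.560×9.5+1 = 6.32.

α = 5.18, β = 6.32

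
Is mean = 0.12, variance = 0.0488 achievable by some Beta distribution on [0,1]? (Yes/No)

Yes

For any Beta, Var(X) < E[X]·(1−E[X]).
Here μ(1−μ) = 0.12×0.88 = 0.1056, and 0.0488 < 0.1056.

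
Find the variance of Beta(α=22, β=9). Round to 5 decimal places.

α+β = 31 and αβ = 198, so Var = αβ/[(α+β)²(α+β+1)] = 198/30752 = 0.00644.

0.00644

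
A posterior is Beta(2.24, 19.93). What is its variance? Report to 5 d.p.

Var = αβ/[(α+β)²(α+β+1)] = (2.24×19.93)/(22.17²×23.17) = 44.6432/11388.261213 = 0.00392.

0.00392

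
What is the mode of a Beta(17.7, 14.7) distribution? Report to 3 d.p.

0.549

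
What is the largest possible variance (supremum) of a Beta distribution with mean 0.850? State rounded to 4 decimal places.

0.1275

For fixed mean μ the Beta variance is μ(1−μ)/(α+β+1), increasing as α+β decreases.
Its least upper bound (not attained) is μ(1−μ) = 0.850·0.150 = 0.1275.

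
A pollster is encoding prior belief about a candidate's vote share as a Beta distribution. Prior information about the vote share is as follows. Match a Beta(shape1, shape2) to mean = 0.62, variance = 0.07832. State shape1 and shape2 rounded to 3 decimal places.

shape1 = 1.245, shape2 = 0.763

Let s = shape1+shape2. The Beta variance is μ(1−μ)/(s+1).
So s+1 = μ(1−μ)/σ² = (0.62×0.38)/0.07832 = 0.2356/0.07832 = 3.0082, giving s = 2.0082.
Then shape1 = μs = 0.62×2.0082 = 1.245 and shape2 = (1−μ)s = 0.38×2.0082 = 0.763.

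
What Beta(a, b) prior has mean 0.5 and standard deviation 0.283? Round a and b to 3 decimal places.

Variance = 0.283² = 0.080089. The moment-matching identity a+b = μ(1−μ)/Var − 1 gives
a+b = 0.25/0.080089 − 1 = 2.1215, so a = μ·2.1215 = 1.061 and b = (1−μ)·2.1215 = 1.061.

a = 1.061, b = 1.061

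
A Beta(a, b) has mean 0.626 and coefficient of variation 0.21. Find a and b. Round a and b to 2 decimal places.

a = 7.85, b = 4.69

Var = (CV·μ)² = (0.21×0.626)² = 0.017282.
a+b = μ(1−μ)/Var − 1 = 0.234124/0.017282 − 1 = 12.5475.
Thus a = 0.626·12.5475 = 7.85 and b = 0.374·12.5475 = 4.69.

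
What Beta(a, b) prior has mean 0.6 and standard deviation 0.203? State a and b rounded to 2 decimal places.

Variance = 0.203² = 0.041209. The moment-matching identity a+b = μ(1−μ)/Var − 1 gives
a+b = 0.24/0.041209 − 1 = 4.8240, so a = μ·4.8240 = 2.89 and b = (1−μ)·4.8240 = 1.93.

a = 2.89, b = 1.93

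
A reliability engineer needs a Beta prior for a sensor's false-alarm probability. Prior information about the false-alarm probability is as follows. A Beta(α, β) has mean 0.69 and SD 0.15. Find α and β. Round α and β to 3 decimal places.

α = 5.870, β = 2.637

First σ² = 0.0225. Setting α = μn, β = (1−μ)n with n = α+β,
μ(1−μ)/(n+1) = 0.0225 ⇒ n+1 = 0.2139/0.0225 = 9.5067 ⇒ n = 8.5067.
Hence α = 0.69×8.5067 = 5.870, β = 0.31×8.5067 = 2.637.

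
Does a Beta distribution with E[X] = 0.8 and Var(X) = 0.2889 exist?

No

The Beta variance bound is σ² < μ(1−μ).
Here μ(1−μ) = 0.8×0.2 = 0.16, and 0.2889 ≥ 0.16.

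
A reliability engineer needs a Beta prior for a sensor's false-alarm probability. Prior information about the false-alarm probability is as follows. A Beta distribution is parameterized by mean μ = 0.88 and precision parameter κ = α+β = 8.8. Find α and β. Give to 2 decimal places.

Split κ in proportion μ : (1−μ): α = 0.88·8.8 = 7.74, β = 8.8 − 7.74 = 1.06.

α = 7.74, β = 1.06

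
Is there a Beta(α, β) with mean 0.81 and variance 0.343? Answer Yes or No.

The Beta variance bound is σ² < μ(1−μ).
Here μ(1−μ) = 0.81×0.19 = 0.1539, and 0.343 ≥ 0.1539.

No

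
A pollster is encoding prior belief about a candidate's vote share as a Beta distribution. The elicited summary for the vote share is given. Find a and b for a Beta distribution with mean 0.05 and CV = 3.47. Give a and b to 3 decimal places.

σ = CV·μ = 3.47×0.05 = 0.17350, so σ² = 0.030102.
s+1 = μ(1−μ)/σ² = 0.0475/0.030102 = 1.5780, so s = a+b = 0.5780.
a = μs = 0.029, b = (1−μ)s = 0.549.

a = 0.029, b = 0.549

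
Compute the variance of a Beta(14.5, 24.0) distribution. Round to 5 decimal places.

0.00594

α+β = 38.5 and αβ = 348.00, so Var = αβ/[(α+β)²(α+β+1)] = 348.00/58548.875 = 0.00594.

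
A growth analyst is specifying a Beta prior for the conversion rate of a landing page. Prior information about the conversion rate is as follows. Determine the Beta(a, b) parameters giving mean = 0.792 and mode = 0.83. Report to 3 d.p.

a = 13.756, b = 3.613

Let s = a+b. Mean gives a = μs = 0.792s; mode gives (a−1)/(s−2) = 0.83.
Substituting: 0.792s − 1 = 0.83(s−2) = 0.83s − 1.66, so -0.038s = -0.66 and s = 17.3684.
Then a = 0.792×17.3684 = 13.756 and b = s−a = 3.613.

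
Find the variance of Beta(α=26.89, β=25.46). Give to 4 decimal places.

μ = 26.89/52.35 = 0.513658; Var = μ(1−μ)/(α+β+1) = 0.2498135/53.35 = 0.0047.

0.0047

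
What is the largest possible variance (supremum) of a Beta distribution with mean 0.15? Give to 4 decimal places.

0.1275

Var = μ(1−μ)/(α+β+1), which approaches μ(1−μ) as α+β → 0.
So the supremum is μ(1−μ) = 0.15×0.85 = 0.1275.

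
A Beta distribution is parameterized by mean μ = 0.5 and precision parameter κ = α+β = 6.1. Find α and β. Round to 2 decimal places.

α = 3.05, β = 3.05

α = μκ = 0.5×6.1 = 3.05 and β = (1−μ)κ = 0.5×6.1 = 3.05.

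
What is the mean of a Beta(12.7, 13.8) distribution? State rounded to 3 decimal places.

0.479

The Beta mean is α/(α+β) = 12.7/(12.7+13.8) = 0.479.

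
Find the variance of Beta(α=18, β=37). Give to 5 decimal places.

0.00393

Var = αβ/[(α+β)²(α+β+1)] = (18×37)/(55²×56) = 666/169400 = 0.00393.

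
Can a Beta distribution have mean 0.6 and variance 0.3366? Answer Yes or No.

No

A Beta with mean μ has variance μ(1−μ)/(α+β+1) < μ(1−μ).
Here μ(1−μ) = 0.6×0.4 = 0.24, and 0.3366 ≥ 0.24.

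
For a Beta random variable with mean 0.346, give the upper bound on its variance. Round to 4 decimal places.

0.2263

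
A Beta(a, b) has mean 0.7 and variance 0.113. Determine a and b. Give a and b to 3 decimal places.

Write ν = a+b; then a = μν and Var = μ(1−μ)/(ν+1).
ν = μ(1−μ)/Var − 1 = 0.21/0.113 − 1 = 0.8584.
a = 0.7·0.8584 = 0.601, b = 0.3·0.8584 = 0.258.

a = 0.601, b = 0.258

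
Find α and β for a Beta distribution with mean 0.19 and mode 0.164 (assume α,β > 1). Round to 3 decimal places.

Let s = α+β. Mean gives α = μs = 0.19s; mode gives (α−1)/(s−2) = 0.164.
Substituting: 0.19s − 1 = 0.164(s−2) = 0.164s − 0.328, so 0.026s = 0.672 and s = 25.8462.
Then α = 0.19×25.8462 = 4.911 and β = s−α = 20.935.

α = 4.911, β = 20.935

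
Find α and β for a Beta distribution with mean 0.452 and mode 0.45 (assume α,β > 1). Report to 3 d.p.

α = 22.600, β = 27.400

Let s = α+β. Mean gives α = μs = 0.452s; mode gives (α−1)/(s−2) = 0.45.
Substituting: 0.452s − 1 = 0.45(s−2) = 0.45s − 0.90, so 0.002s = 0.10 and s = 50.0000.
Then α = 0.452×50.0000 = 22.600 and β = s−α = 27.400.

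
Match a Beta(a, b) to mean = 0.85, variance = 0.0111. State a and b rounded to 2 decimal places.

Let s = a+b. The Beta variance is μ(1−μ)/(s+1).
So s+1 = μ(1−μ)/σ² = (0.85×0.15)/0.0111 = 0.1275/0.0111 = 11.4865, giving s = 10.4865.
Then a = μs = 0.85×10.4865 = 8.91 and b = (1−μ)s = 0.15×10.4865 = 1.57.

a = 8.91, b = 1.57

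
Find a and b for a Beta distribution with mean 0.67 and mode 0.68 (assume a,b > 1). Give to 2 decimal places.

a = 24.12, b = 11.88

With s = a+b: μ = a/s and mode = (a−1)/(s−2). Eliminating a = μs,
μs − 1 = m(s−2) ⇒ s(μ−m) = 1−2m ⇒ s = -0.36/-0.01 = 36.0000.
So a = μs = 24.12, b = (1−μ)s = 11.88.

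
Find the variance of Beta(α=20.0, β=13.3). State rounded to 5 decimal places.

0.00699

α+β = 33.3 and αβ = 266.00, so Var = αβ/[(α+β)²(α+β+1)] = 266.00/38034.927 = 0.00699.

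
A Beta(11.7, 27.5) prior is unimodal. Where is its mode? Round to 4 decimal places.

0.2876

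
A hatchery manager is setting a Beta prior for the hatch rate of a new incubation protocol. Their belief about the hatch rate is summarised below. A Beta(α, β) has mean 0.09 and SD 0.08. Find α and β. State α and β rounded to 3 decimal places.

α = 1.062, β = 10.735

Variance = 0.08² = 0.0064. The moment-matching identity α+β = μ(1−μ)/Var − 1 gives
α+β = 0.0819/0.0064 − 1 = 11.7969, so α = μ·11.7969 = 1.062 and β = (1−μ)·11.7969 = 10.735.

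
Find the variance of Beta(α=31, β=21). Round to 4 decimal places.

Var = αβ/[(α+β)²(α+β+1)] = (31×21)/(52²×53) = 651/143312 = 0.0045.

0.0045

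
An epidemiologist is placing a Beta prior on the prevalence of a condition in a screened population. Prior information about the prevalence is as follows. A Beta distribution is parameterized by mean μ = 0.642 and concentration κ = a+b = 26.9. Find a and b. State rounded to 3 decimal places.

a = μκ = 0.642×26.9 = 17.270 and b = (1−μ)κ = 0.358×26.9 = 9.630.

a = 17.270, b = 9.630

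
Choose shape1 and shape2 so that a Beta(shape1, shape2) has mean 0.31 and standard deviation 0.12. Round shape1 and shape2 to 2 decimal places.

shape1 = 4.29, shape2 = 9.56

First σ² = 0.0144. Setting shape1 = μn, shape2 = (1−μ)n with n = shape1+shape2,
μ(1−μ)/(n+1) = 0.0144 ⇒ n+1 = 0.2139/0.0144 = 14.8542 ⇒ n = 13.8542.
Hence shape1 = 0.31×13.8542 = 4.29, shape2 = 0.69×13.8542 = 9.56.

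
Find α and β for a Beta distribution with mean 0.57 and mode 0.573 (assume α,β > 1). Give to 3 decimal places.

α = 27.740, β = 20.927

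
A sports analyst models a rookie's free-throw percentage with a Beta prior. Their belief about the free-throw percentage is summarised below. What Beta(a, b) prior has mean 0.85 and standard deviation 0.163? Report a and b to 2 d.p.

Variance = 0.163² = 0.026569. The moment-matching identity a+b = μ(1−μ)/Var − 1 gives
a+b = 0.1275/0.026569 − 1 = 3.7988, so a = μ·3.7988 = 3.23 and b = (1−μ)·3.7988 = 0.57.

a = 3.23, b = 0.57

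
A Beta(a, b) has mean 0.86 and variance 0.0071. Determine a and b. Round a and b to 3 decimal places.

a = 13.724, b = 2.234

Let s = a+b. The Beta variance is μ(1−μ)/(s+1).
So s+1 = μ(1−μ)/σ² = (0.86×0.14)/0.0071 = 0.1204/0.0071 = 16.9577, giving s = 15.9577.
Then a = μs = 0.86×15.9577 = 13.724 and b = (1−μ)s = 0.14×15.9577 = 2.234.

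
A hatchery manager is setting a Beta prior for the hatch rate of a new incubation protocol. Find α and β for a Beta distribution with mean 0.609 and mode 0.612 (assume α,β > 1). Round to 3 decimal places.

α = 45.472, β = 29.195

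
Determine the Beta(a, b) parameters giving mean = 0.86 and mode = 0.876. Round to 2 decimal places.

a = 40.42, b = 6.58

With s = a+b: μ = a/s and mode = (a−1)/(s−2). Eliminating a = μs,
μs − 1 = m(s−2) ⇒ s(μ−m) = 1−2m ⇒ s = -0.752/-0.016 = 47.0000.
So a = μs = 40.42, b = (1−μ)s = 6.58.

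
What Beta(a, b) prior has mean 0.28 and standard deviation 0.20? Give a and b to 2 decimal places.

a = 1.13, b = 2.91

Variance = 0.20² = 0.0400. The moment-matching identity a+b = μ(1−μ)/Var − 1 gives
a+b = 0.2016/0.0400 − 1 = 4.0400, so a = μ·4.0400 = 1.13 and b = (1−μ)·4.0400 = 2.91.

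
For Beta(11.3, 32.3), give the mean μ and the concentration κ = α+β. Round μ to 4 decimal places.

μ = 0.2592, κ = 43.6

κ = α+β = 11.3+32.3 = 43.6; μ = α/κ = 11.3/43.6 = 0.2592.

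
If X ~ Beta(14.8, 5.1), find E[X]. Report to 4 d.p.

E[X] = α/(α+β) = 14.8/19.9 = 0.7437.

0.7437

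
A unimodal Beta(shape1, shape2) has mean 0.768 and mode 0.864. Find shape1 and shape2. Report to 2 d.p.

With s = shape1+shape2: μ = shape1/s and mode = (shape1−1)/(s−2). Eliminating shape1 = μs,
μs − 1 = m(s−2) ⇒ s(μ−m) = 1−2m ⇒ s = -0.728/-0.096 = 7.5833.
So shape1 = μs = 5.82, shape2 = (1−μ)s = 1.76.

shape1 = 5.82, shape2 = 1.76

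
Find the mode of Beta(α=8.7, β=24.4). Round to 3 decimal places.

0.248

With α,β > 1, mode = (α−1)/(α+β−2) = 7.7/31.1 = 0.248.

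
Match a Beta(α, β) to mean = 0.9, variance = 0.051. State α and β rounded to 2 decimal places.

Let s = α+β. The Beta variance is μ(1−μ)/(s+1).
So s+1 = μ(1−μ)/σ² = (0.9×0.1)/0.051 = 0.09/0.051 = 1.7647, giving s = 0.7647.
Then α = μs = 0.9×0.7647 = 0.69 and β = (1−μ)s = 0.1×0.7647 = 0.08.

α = 0.69, β = 0.08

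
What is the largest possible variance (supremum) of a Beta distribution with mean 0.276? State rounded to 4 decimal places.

For fixed mean μ the Beta variance is μ(1−μ)/(α+β+1), increasing as α+β decreases.
Its least upper bound (not attained) is μ(1−μ) = 0.276·0.724 = 0.1998.

0.1998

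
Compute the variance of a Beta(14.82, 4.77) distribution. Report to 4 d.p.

0.0089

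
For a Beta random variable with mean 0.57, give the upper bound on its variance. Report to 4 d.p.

For fixed mean μ the Beta variance is μ(1−μ)/(α+β+1), increasing as α+β decreases.
Its least upper bound (not attained) is μ(1−μ) = 0.57·0.43 = 0.2451.

0.2451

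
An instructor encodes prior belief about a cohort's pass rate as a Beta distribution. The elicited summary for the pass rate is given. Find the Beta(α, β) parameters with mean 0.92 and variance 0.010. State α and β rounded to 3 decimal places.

α = 5.851, β = 0.509

By moment matching, α+β = μ(1−μ)/σ² − 1 = (0.92·0.08)/0.010 − 1 = 7.3600 − 1 = 6.3600.
Since α/(α+β) = μ, α = 0.92·6.3600 = 5.851 and β = 0.08·6.3600 = 0.509.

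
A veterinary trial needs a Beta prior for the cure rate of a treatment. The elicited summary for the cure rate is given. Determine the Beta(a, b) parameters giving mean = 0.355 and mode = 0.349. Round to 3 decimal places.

With s = a+b: μ = a/s and mode = (a−1)/(s−2). Eliminating a = μs,
μs − 1 = m(s−2) ⇒ s(μ−m) = 1−2m ⇒ s = 0.302/0.006 = 50.3333.
So a = μs = 17.868, b = (1−μ)s = 32.465.

a = 17.868, b = 32.465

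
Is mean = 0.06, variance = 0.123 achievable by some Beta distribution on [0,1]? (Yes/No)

No

For any Beta, Var(X) < E[X]·(1−E[X]).
Here μ(1−μ) = 0.06×0.94 = 0.0564, and 0.123 ≥ 0.0564.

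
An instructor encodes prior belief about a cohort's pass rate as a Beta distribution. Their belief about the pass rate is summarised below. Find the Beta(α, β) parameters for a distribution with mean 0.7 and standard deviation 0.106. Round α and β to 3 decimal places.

α = 12.383, β = 5.307

Variance = 0.106² = 0.011236. The moment-matching identity α+β = μ(1−μ)/Var − 1 gives
α+β = 0.21/0.011236 − 1 = 17.6899, so α = μ·17.6899 = 12.383 and β = (1−μ)·17.6899 = 5.307.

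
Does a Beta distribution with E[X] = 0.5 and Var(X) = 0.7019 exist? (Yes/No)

No

The Beta variance bound is σ² < μ(1−μ).
Here μ(1−μ) = 0.5×0.5 = 0.25, and 0.7019 ≥ 0.25.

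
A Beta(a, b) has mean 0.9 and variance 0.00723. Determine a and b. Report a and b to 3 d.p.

a = 10.303, b = 1.145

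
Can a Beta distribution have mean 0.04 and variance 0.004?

The Beta variance bound is σ² < μ(1−μ).
Here μ(1−μ) = 0.04×0.96 = 0.0384, and 0.004 < 0.0384.

Yes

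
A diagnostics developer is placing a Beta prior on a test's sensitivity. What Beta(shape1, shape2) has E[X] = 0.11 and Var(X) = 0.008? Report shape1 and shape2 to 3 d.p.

shape1 = 1.236, shape2 = 10.001

By moment matching, shape1+shape2 = μ(1−μ)/σ² − 1 = (0.11·0.89)/0.008 − 1 = 12.2375 − 1 = 11.2375.
Since shape1/(shape1+shape2) = μ, shape1 = 0.11·11.2375 = 1.236 and shape2 = 0.89·11.2375 = 10.001.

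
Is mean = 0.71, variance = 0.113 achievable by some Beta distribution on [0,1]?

Yes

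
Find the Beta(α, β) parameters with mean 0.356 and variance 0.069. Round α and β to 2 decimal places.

Write ν = α+β; then α = μν and Var = μ(1−μ)/(ν+1).
ν = μ(1−μ)/Var − 1 = 0.229264/0.069 − 1 = 2.3227.
α = 0.356·2.3227 = 0.83, β = 0.644·2.3227 = 1.50.

α = 0.83, β = 1.50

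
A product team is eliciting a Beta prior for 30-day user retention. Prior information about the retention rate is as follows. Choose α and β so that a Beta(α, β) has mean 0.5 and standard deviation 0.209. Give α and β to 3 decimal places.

First σ² = 0.043681. Setting α = μn, β = (1−μ)n with n = α+β,
μ(1−μ)/(n+1) = 0.043681 ⇒ n+1 = 0.25/0.043681 = 5.7233 ⇒ n = 4.7233.
Hence α = 0.5×4.7233 = 2.362, β = 0.5×4.7233 = 2.362.

α = 2.362, β = 2.362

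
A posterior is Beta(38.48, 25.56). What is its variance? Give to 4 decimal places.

0.0037

Var = αβ/[(α+β)²(α+β+1)] = (38.48×25.56)/(64.04²×65.04) = 983.5488/266736.948864 = 0.0037.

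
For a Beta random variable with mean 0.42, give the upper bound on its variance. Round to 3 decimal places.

0.244

Var = μ(1−μ)/(α+β+1), which approaches μ(1−μ) as α+β → 0.
So the supremum is μ(1−μ) = 0.42×0.58 = 0.244.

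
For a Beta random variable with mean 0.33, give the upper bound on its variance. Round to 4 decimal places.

0.2211

For fixed mean μ the Beta variance is μ(1−μ)/(α+β+1), increasing as α+β decreases.
Its least upper bound (not attained) is μ(1−μ) = 0.33·0.67 = 0.2211.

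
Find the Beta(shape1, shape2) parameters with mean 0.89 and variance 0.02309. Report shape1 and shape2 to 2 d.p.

Write ν = shape1+shape2; then shape1 = μν and Var = μ(1−μ)/(ν+1).
ν = μ(1−μ)/Var − 1 = 0.0979/0.02309 − 1 = 3.2399.
shape1 = 0.89·3.2399 = 2.88, shape2 = 0.11·3.2399 = 0.36.

shape1 = 2.88, shape2 = 0.36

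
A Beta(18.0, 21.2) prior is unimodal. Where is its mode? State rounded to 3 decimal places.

The density x^(α−1)(1−x)^(β−1) is maximised at (α−1)/(α+β−2) = 17.0/37.2 = 0.457.

0.457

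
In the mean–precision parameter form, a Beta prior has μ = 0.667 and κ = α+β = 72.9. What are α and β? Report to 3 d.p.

α = 48.624, β = 24.276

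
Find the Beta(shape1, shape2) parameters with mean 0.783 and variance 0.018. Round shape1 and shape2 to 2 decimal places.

shape1 = 6.61, shape2 = 1.83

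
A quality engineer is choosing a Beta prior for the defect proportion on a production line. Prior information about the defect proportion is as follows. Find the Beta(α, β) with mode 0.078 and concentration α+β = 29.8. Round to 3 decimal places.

Mode = (α−1)/(κ−2) with κ = α+β, so α−1 = 0.078·27.8 = 2.168.
α = 3.168; β = κ − α = 26.632.

α = 3.168, β = 26.632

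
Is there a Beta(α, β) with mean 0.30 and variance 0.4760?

No

A Beta with mean μ has variance μ(1−μ)/(α+β+1) < μ(1−μ).
Here μ(1−μ) = 0.30×0.70 = 0.2100, and 0.4760 ≥ 0.2100.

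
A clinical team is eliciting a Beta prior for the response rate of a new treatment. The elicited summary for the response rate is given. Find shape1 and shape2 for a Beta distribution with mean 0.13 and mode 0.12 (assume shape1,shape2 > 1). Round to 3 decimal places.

shape1 = 9.880, shape2 = 66.120

Let s = shape1+shape2. Mean gives shape1 = μs = 0.13s; mode gives (shape1−1)/(s−2) = 0.12.
Substituting: 0.13s − 1 = 0.12(s−2) = 0.12s − 0.24, so 0.01s = 0.76 and s = 76.0000.
Then shape1 = 0.13×76.0000 = 9.880 and shape2 = s−shape1 = 66.120.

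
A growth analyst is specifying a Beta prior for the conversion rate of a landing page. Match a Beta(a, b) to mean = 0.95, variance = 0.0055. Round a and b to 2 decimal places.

a = 7.25, b = 0.38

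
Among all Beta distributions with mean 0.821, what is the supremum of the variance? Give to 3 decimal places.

For fixed mean μ the Beta variance is μ(1−μ)/(α+β+1), increasing as α+β decreases.
Its least upper bound (not attained) is μ(1−μ) = 0.821·0.179 = 0.147.

0.147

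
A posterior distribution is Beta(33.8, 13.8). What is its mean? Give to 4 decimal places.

The Beta mean is α/(α+β) = 33.8/(33.8+13.8) = 0.7101.

0.7101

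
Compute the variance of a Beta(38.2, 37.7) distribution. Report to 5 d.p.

0.00325

Var = αβ/[(α+β)²(α+β+1)] = (38.2×37.7)/(75.9²×76.9) = 1440.14/443006.289 = 0.00325.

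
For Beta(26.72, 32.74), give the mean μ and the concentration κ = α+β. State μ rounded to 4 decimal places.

μ = 0.4494, κ = 59.46

κ = α+β = 26.72+32.74 = 59.46; μ = α/κ = 26.72/59.46 = 0.4494.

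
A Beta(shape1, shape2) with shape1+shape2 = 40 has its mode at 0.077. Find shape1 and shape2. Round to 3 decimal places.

Since the density peak of Beta(shape1,shape2) is at (shape1−1)/(shape1+shape2−2),
shape1 = 1 + 0.077(40−2) = 3.926 and shape2 = 40 − 3.926 = 36.074.

shape1 = 3.926, shape2 = 36.074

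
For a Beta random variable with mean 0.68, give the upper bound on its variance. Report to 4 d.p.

Var = μ(1−μ)/(α+β+1), which approaches μ(1−μ) as α+β → 0.
So the supremum is μ(1−μ) = 0.68×0.32 = 0.2176.

0.2176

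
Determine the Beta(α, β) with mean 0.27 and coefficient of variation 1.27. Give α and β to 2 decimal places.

Var = (CV·μ)² = (1.27×0.27)² = 0.117580.
α+β = μ(1−μ)/Var − 1 = 0.1971/0.117580 − 1 = 0.6763.
Thus α = 0.27·0.6763 = 0.18 and β = 0.73·0.6763 = 0.49.

α = 0.18, β = 0.49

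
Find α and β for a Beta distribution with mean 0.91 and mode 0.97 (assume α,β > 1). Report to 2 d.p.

α = 14.26, β = 1.41

Let s = α+β. Mean gives α = μs = 0.91s; mode gives (α−1)/(s−2) = 0.97.
Substituting: 0.91s − 1 = 0.97(s−2) = 0.97s − 1.94, so -0.06s = -0.94 and s = 15.6667.
Then α = 0.91×15.6667 = 14.26 and β = s−α = 1.41.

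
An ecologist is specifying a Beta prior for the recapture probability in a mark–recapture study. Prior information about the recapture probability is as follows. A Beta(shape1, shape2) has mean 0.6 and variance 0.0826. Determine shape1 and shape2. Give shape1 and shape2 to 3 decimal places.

By moment matching, shape1+shape2 = μ(1−μ)/σ² − 1 = (0.6·0.4)/0.0826 − 1 = 2.9056 − 1 = 1.9056.
Since shape1/(shape1+shape2) = μ, shape1 = 0.6·1.9056 = 1.143 and shape2 = 0.4·1.9056 = 0.762.

shape1 = 1.143, shape2 = 0.762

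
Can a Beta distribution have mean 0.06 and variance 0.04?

Yes

The Beta variance bound is σ² < μ(1−μ).
Here μ(1−μ) = 0.06×0.94 = 0.0564, and 0.04 < 0.0564.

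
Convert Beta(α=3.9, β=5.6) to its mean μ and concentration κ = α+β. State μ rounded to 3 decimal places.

κ = α+β = 3.9+5.6 = 9.5; μ = α/κ = 3.9/9.5 = 0.411.

μ = 0.411, κ = 9.5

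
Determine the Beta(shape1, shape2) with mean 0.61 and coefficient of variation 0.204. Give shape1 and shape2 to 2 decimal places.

Var = (CV·μ)² = (0.204×0.61)² = 0.015485.
shape1+shape2 = μ(1−μ)/Var − 1 = 0.2379/0.015485 − 1 = 14.3629.
Thus shape1 = 0.61·14.3629 = 8.76 and shape2 = 0.39·14.3629 = 5.60.

shape1 = 8.76, shape2 = 5.60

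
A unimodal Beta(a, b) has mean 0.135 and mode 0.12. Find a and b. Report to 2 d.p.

Let s = a+b. Mean gives a = μs = 0.135s; mode gives (a−1)/(s−2) = 0.12.
Substituting: 0.135s − 1 = 0.12(s−2) = 0.12s − 0.24, so 0.015s = 0.76 and s = 50.6667.
Then a = 0.135×50.6667 = 6.84 and b = s−a = 43.83.

a = 6.84, b = 43.83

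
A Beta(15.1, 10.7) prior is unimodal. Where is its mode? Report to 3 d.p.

0.592

With α,β > 1, mode = (α−1)/(α+β−2) = 14.1/23.8 = 0.592.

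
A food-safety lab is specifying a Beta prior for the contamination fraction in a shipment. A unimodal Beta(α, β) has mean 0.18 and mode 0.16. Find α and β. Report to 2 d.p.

α = 6.12, β = 27.88

Let s = α+β. Mean gives α = μs = 0.18s; mode gives (α−1)/(s−2) = 0.16.
Substituting: 0.18s − 1 = 0.16(s−2) = 0.16s − 0.32, so 0.02s = 0.68 and s = 34.0000.
Then α = 0.18×34.0000 = 6.12 and β = s−α = 27.88.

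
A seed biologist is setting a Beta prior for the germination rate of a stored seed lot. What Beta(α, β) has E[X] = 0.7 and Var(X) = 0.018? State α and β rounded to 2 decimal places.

Let s = α+β. The Beta variance is μ(1−μ)/(s+1).
So s+1 = μ(1−μ)/σ² = (0.7×0.3)/0.018 = 0.21/0.018 = 11.6667, giving s = 10.6667.
Then α = μs = 0.7×10.6667 = 7.47 and β = (1−μ)s = 0.3×10.6667 = 3.20.

α = 7.47, β = 3.20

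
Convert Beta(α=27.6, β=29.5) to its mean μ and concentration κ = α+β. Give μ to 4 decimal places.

κ = α+β = 27.6+29.5 = 57.1; μ = α/κ = 27.6/57.1 = 0.4834.

μ = 0.4834, κ = 57.1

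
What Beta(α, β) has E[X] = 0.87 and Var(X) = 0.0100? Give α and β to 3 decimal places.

By moment matching, α+β = μ(1−μ)/σ² − 1 = (0.87·0.13)/0.0100 − 1 = 11.3100 − 1 = 10.3100.
Since α/(α+β) = μ, α = 0.87·10.3100 = 8.970 and β = 0.13·10.3100 = 1.340.

α = 8.970, β = 1.340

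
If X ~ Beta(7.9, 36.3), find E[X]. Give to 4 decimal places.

0.1787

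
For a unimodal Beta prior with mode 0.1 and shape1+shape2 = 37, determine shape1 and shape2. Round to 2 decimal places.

Mode = (shape1−1)/(κ−2) with κ = shape1+shape2, so shape1−1 = 0.1·35 = 3.50.
shape1 = 4.50; shape2 = κ − shape1 = 32.50.

shape1 = 4.50, shape2 = 32.50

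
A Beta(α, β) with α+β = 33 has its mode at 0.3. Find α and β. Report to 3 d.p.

Since the density peak of Beta(α,β) is at (α−1)/(α+β−2),
α = 1 + 0.3(33−2) = 10.300 and β = 33 − 10.300 = 22.700.

α = 10.300, β = 22.700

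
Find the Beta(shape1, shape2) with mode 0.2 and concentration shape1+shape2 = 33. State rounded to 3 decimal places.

shape1 = 7.200, shape2 = 25.800

For shape1,shape2>1 the mode is (shape1−1)/(shape1+shape2−2), so shape1 = mode·(κ−2)+1 = 0.2×31+1 = 7.200.
And shape2 = (1−mode)·(κ−2)+1 = 0.8×31+1 = 25.800.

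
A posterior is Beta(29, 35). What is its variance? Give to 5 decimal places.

Var = αβ/[(α+β)²(α+β+1)] = (29×35)/(64²×65) = 1015/266240 = 0.00381.

0.00381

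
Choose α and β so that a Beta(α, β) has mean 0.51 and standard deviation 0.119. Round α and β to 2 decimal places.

σ² = 0.119² = 0.014161.
With s = α+β, Var = μ(1−μ)/(s+1), so s+1 = (0.51×0.49)/0.014161 = 17.6471 and s = 16.6471.
α = μs = 8.49, β = (1−μ)s = 8.16.

α = 8.49, β = 8.16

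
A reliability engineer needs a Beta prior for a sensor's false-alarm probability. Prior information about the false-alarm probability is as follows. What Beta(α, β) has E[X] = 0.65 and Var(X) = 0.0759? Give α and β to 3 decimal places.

α = 1.298, β = 0.699

By moment matching, α+β = μ(1−μ)/σ² − 1 = (0.65·0.35)/0.0759 − 1 = 2.9974 − 1 = 1.9974.
Since α/(α+β) = μ, α = 0.65·1.9974 = 1.298 and β = 0.35·1.9974 = 0.699.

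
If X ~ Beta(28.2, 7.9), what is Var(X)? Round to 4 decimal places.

0.0046

Var = αβ/[(α+β)²(α+β+1)] = (28.2×7.9)/(36.1²×37.1) = 222.78/48349.091 = 0.0046.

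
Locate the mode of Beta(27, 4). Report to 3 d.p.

The density x^(α−1)(1−x)^(β−1) is maximised at (α−1)/(α+β−2) = 26/29 = 0.897.

0.897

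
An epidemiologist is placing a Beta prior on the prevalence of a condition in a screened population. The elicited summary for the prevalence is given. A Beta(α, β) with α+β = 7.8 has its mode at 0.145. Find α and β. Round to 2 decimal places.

α = 1.84, β = 5.96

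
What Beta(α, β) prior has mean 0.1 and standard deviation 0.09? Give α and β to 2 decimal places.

σ² = 0.09² = 0.0081.
With s = α+β, Var = μ(1−μ)/(s+1), so s+1 = (0.1×0.9)/0.0081 = 11.1111 and s = 10.1111.
α = μs = 1.01, β = (1−μ)s = 9.10.

α = 1.01, β = 9.10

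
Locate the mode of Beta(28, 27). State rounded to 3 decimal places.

0.509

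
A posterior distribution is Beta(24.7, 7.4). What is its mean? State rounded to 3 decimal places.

0.769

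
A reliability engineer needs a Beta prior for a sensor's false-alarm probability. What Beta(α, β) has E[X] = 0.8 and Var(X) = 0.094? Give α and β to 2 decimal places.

Let s = α+β. The Beta variance is μ(1−μ)/(s+1).
So s+1 = μ(1−μ)/σ² = (0.8×0.2)/0.094 = 0.16/0.094 = 1.7021, giving s = 0.7021.
Then α = μs = 0.8×0.7021 = 0.56 and β = (1−μ)s = 0.2×0.7021 = 0.14.

α = 0.56, β = 0.14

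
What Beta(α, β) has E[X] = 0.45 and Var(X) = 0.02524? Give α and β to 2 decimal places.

Write ν = α+β; then α = μν and Var = μ(1−μ)/(ν+1).
ν = μ(1−μ)/Var − 1 = 0.2475/0.02524 − 1 = 8.8059.
α = 0.45·8.8059 = 3.96, β = 0.55·8.8059 = 4.84.

α = 3.96, β = 4.84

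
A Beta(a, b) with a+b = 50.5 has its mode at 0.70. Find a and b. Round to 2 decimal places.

a = 34.95, b = 15.55

Mode = (a−1)/(κ−2) with κ = a+b, so a−1 = 0.70·48.5 = 33.95.
a = 34.95; b = κ − a = 15.55.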